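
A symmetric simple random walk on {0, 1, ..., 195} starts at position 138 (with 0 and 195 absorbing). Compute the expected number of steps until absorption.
E[τ | X_0 = 138] = 7866

Let v_k = E[τ | X_0 = k]. Boundary: v_0 = v_195 = 0. Recurrence: v_k = 1 + (v_{k-1} + v_{k+1})/2 for 1 ≤ k ≤ 194. The particular solution to v_k − (v_{k-1} + v_{k+1})/2 = 1 is v_k = −k^2. Adding homogeneous solution A + B k and matching boundaries gives v_k = k (195 − k). Substituting k = 138: v_138 = 138 · 57 = 7866.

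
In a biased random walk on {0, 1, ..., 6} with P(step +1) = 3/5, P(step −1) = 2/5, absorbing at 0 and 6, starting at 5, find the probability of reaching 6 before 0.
P(hit 6 before 0) = (1 − (2/3)^5) / (1 − (2/3)^6) = 633/665

Let u_k denote P(reach 6 before 0 | start at k). Boundary: u_0 = 0, u_6 = 1. Recurrence: u_k = 3/5·u_{k+1} + 2/5·u_{k-1} for 1 ≤ k ≤ 5. Try u_k = A + B·r^k with r = q/p = (2/5)/(3/5) = 2/3. Substitution satisfies the recurrence; boundary conditions give:
  u_k = (1 − r^k) / (1 − r^N) = (1 − (2/3)^5) / (1 − (2/3)^6) = 633/665.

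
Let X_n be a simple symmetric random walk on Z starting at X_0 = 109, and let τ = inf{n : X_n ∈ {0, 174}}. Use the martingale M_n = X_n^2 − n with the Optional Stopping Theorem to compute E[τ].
E[τ] = 7085

M_n = X_n^2 − n is a martingale (since E[X_{n+1}^2 | F_n] = X_n^2 + 1). By OST (τ has finite mean in a bounded region), E[M_τ] = E[M_0] = X_0^2 − 0 = 109^2 = 11881. Also E[M_τ] = E[X_τ^2] − E[τ]. The walk exits at 0 or 174, with P(hit 174 first) = 109/174, so E[X_τ^2] = 174^2 · 109/174 + 0 = 18966. Thus E[τ] = E[X_τ^2] − E[M_τ] = 18966 − 11881 = 7085 = 109(174 − 109) = 7085.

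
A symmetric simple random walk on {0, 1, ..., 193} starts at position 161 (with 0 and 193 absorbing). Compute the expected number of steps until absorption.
E[τ | X_0 = 161] = 5152

Let v_k = E[τ | X_0 = k]. Boundary: v_0 = v_193 = 0. Recurrence: v_k = 1 + (v_{k-1} + v_{k+1})/2 for 1 ≤ k ≤ 192. The particular solution to v_k − (v_{k-1} + v_{k+1})/2 = 1 is v_k = −k^2. Adding homogeneous solution A + B k and matching boundaries gives v_k = k (193 − k). Substituting k = 161: v_161 = 161 · 32 = 5152.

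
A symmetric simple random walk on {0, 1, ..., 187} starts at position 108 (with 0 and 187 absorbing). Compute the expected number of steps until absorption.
E[τ | X_0 = 108] = 8532

Let v_k = E[τ | X_0 = k]. Boundary: v_0 = v_187 = 0. Recurrence: v_k = 1 + (v_{k-1} + v_{k+1})/2 for 1 ≤ k ≤ 186. The particular solution to v_k − (v_{k-1} + v_{k+1})/2 = 1 is v_k = −k^2. Adding homogeneous solution A + B k and matching boundaries gives v_k = k (187 − k). Substituting k = 108: v_108 = 108 · 79 = 8532.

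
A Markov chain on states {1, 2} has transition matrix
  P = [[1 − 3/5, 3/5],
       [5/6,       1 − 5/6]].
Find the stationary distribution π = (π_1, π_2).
π_1 = 25/43, π_2 = 18/43

Solve πP = π with π_1 + π_2 = 1. From πP = π: π_1 · (1 − 3/5) + π_2 · 5/6 = π_1 ⇒ π_2 · 5/6 = π_1 · 3/5 ⇒ π_2/π_1 = (3/5)/(5/6) = 18/25. Together with π_1 + π_2 = 1:
  π_1 = (5/6)/(3/5 + 5/6) = (5/6)/(43/30) = 25/43,
  π_2 = (3/5)/(3/5 + 5/6) = (3/5)/(43/30) = 18/43.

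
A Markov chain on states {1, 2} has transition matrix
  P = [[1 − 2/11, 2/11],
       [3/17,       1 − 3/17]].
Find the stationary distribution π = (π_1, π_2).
π_1 = 33/67, π_2 = 34/67

Solve πP = π with π_1 + π_2 = 1. From πP = π: π_1 · (1 − 2/11) + π_2 · 3/17 = π_1 ⇒ π_2 · 3/17 = π_1 · 2/11 ⇒ π_2/π_1 = (2/11)/(3/17) = 34/33. Together with π_1 + π_2 = 1:
  π_1 = (3/17)/(2/11 + 3/17) = (3/17)/(67/187) = 33/67,
  π_2 = (2/11)/(2/11 + 3/17) = (2/11)/(67/187) = 34/67.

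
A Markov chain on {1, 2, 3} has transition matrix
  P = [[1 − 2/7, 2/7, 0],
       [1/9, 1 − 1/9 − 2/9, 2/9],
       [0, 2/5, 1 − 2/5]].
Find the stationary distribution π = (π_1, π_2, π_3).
π = (1/5, 18/35, 2/7)

This is a birth-death chain on three states, which satisfies detailed balance: π_1 · P_{12} = π_2 · P_{21} and π_2 · P_{23} = π_3 · P_{32}.
From π_1 · 2/7 = π_2 · 1/9: π_2/π_1 = (2/7)/(1/9) = 18/7.
From π_2 · 2/9 = π_3 · 2/5: π_3/π_2 = (2/9)/(2/5) = 5/9.
Take π_1 proportional to 1; then unnormalized π = (1, 18/7, 10/7). Normalize by dividing by the sum 5:
  π = (1/5, 18/35, 2/7).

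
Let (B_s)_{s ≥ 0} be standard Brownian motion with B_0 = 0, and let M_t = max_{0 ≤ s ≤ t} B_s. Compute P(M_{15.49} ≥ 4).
P(M_{15.49} ≥ 4) = 2·P(B_{15.49} ≥ 4) = 2(1 − Φ(4/√15.49)) ≈ 0.3095

By the reflection principle for Brownian motion, P(M_t ≥ a) = 2 · P(B_t ≥ a) for a ≥ 0. Since B_t ~ N(0, t), P(B_t ≥ 4) = 1 − Φ(4/√t) = 1 − Φ(4/√15.49) = 1 − Φ(1.0163). So
  P(M_{15.49} ≥ 4) = 2(1 − Φ(1.0163)) ≈ 0.3095.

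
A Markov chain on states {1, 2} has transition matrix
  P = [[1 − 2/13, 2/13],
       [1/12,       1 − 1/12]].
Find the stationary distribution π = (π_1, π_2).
π_1 = 13/37, π_2 = 24/37

Solve πP = π with π_1 + π_2 = 1. From πP = π: π_1 · (1 − 2/13) + π_2 · 1/12 = π_1 ⇒ π_2 · 1/12 = π_1 · 2/13 ⇒ π_2/π_1 = (2/13)/(1/12) = 24/13. Together with π_1 + π_2 = 1:
  π_1 = (1/12)/(2/13 + 1/12) = (1/12)/(37/156) = 13/37,
  π_2 = (2/13)/(2/13 + 1/12) = (2/13)/(37/156) = 24/37.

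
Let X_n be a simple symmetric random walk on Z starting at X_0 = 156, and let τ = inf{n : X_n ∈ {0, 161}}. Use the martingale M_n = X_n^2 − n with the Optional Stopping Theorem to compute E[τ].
E[τ] = 780

M_n = X_n^2 − n is a martingale (since E[X_{n+1}^2 | F_n] = X_n^2 + 1). By OST (τ has finite mean in a bounded region), E[M_τ] = E[M_0] = X_0^2 − 0 = 156^2 = 24336. Also E[M_τ] = E[X_τ^2] − E[τ]. The walk exits at 0 or 161, with P(hit 161 first) = 156/161, so E[X_τ^2] = 161^2 · 156/161 + 0 = 25116. Thus E[τ] = E[X_τ^2] − E[M_τ] = 25116 − 24336 = 780 = 156(161 − 156) = 780.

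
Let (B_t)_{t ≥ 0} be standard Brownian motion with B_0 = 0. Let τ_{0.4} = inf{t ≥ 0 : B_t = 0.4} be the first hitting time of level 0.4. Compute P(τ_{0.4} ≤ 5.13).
P(τ_{0.4} ≤ 5.13) = 2(1 − Φ(0.4/√5.13)) = 2(1 − Φ(0.1766)) ≈ 0.8598

By the reflection principle for standard BM, P(τ_b ≤ t) = 2 · P(B_t ≥ b). Since B_t ~ N(0, t), P(B_t ≥ 0.4) = 1 − Φ(0.4/√t) = 1 − Φ(0.4/√5.13) = 1 − Φ(0.1766) ≈ 0.42991. Doubling: P(τ_{0.4} ≤ 5.13) ≈ 2 · 0.42991 = 0.85982 ≈ 0.8598.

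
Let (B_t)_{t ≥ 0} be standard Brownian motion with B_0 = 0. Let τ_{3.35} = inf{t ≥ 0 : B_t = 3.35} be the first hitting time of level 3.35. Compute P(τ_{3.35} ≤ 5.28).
P(τ_{3.35} ≤ 5.28) = 2(1 − Φ(3.35/√5.28)) = 2(1 − Φ(1.4579)) ≈ 0.1449

By the reflection principle for standard BM, P(τ_b ≤ t) = 2 · P(B_t ≥ b). Since B_t ~ N(0, t), P(B_t ≥ 3.35) = 1 − Φ(3.35/√t) = 1 − Φ(3.35/√5.28) = 1 − Φ(1.4579) ≈ 0.07243. Doubling: P(τ_{3.35} ≤ 5.28) ≈ 2 · 0.07243 = 0.14486 ≈ 0.1449.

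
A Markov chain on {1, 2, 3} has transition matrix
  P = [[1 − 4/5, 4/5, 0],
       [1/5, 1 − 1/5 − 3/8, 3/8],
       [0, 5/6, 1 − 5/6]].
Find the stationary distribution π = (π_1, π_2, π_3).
π = (5/34, 10/17, 9/34)

This is a birth-death chain on three states, which satisfies detailed balance: π_1 · P_{12} = π_2 · P_{21} and π_2 · P_{23} = π_3 · P_{32}.
From π_1 · 4/5 = π_2 · 1/5: π_2/π_1 = (4/5)/(1/5) = 4.
From π_2 · 3/8 = π_3 · 5/6: π_3/π_2 = (3/8)/(5/6) = 9/20.
Take π_1 proportional to 1; then unnormalized π = (1, 4, 9/5). Normalize by dividing by the sum 34/5:
  π = (5/34, 10/17, 9/34).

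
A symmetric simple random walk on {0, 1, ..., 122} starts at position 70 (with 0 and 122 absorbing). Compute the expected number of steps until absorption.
E[τ | X_0 = 70] = 3640

Let v_k = E[τ | X_0 = k]. Boundary: v_0 = v_122 = 0. Recurrence: v_k = 1 + (v_{k-1} + v_{k+1})/2 for 1 ≤ k ≤ 121. The particular solution to v_k − (v_{k-1} + v_{k+1})/2 = 1 is v_k = −k^2. Adding homogeneous solution A + B k and matching boundaries gives v_k = k (122 − k). Substituting k = 70: v_70 = 70 · 52 = 3640.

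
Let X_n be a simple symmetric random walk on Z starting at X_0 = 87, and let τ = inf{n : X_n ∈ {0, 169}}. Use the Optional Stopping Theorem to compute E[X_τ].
E[X_τ] = 87

X_n is a martingale and τ is a bounded-mean stopping time (indeed τ is finite a.s. with bounded expectation since the walk is in a bounded region). By the OST, E[X_τ] = E[X_0] = 87. Equivalently: E[X_τ] = 169 · P(hit 169 first) + 0 · P(hit 0 first) = 169 · (87/169) = 87.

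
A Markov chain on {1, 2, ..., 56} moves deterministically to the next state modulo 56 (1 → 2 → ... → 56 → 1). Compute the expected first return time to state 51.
E[T_51 | X_0 = 51] = 56

The chain cycles deterministically, so starting at state 51 it returns in exactly 56 steps. Equivalently, the stationary distribution is uniform π_j = 1/56 for every state j, so by Kac's formula E[T_51] = 1/π_51 = 56.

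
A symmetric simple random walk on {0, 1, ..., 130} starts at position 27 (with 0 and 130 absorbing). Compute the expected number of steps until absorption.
E[τ | X_0 = 27] = 2781

Let v_k = E[τ | X_0 = k]. Boundary: v_0 = v_130 = 0. Recurrence: v_k = 1 + (v_{k-1} + v_{k+1})/2 for 1 ≤ k ≤ 129. The particular solution to v_k − (v_{k-1} + v_{k+1})/2 = 1 is v_k = −k^2. Adding homogeneous solution A + B k and matching boundaries gives v_k = k (130 − k). Substituting k = 27: v_27 = 27 · 103 = 2781.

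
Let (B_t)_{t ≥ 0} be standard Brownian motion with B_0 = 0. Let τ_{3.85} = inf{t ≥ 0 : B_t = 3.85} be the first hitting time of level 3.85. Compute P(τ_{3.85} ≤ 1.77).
P(τ_{3.85} ≤ 1.77) = 2(1 − Φ(3.85/√1.77)) = 2(1 − Φ(2.8938)) ≈ 0.0038

By the reflection principle for standard BM, P(τ_b ≤ t) = 2 · P(B_t ≥ b). Since B_t ~ N(0, t), P(B_t ≥ 3.85) = 1 − Φ(3.85/√t) = 1 − Φ(3.85/√1.77) = 1 − Φ(2.8938) ≈ 0.00190. Doubling: P(τ_{3.85} ≤ 1.77) ≈ 2 · 0.00190 = 0.00380 ≈ 0.0038.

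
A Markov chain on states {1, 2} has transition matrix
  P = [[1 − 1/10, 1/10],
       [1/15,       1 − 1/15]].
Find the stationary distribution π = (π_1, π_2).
π_1 = 2/5, π_2 = 3/5

Solve πP = π with π_1 + π_2 = 1. From πP = π: π_1 · (1 − 1/10) + π_2 · 1/15 = π_1 ⇒ π_2 · 1/15 = π_1 · 1/10 ⇒ π_2/π_1 = (1/10)/(1/15) = 3/2. Together with π_1 + π_2 = 1:
  π_1 = (1/15)/(1/10 + 1/15) = (1/15)/(1/6) = 2/5,
  π_2 = (1/10)/(1/10 + 1/15) = (1/10)/(1/6) = 3/5.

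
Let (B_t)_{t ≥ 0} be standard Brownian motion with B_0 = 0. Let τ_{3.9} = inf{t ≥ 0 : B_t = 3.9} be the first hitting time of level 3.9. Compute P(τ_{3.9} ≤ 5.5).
P(τ_{3.9} ≤ 5.5) = 2(1 − Φ(3.9/√5.5)) = 2(1 − Φ(1.6630)) ≈ 0.0963

By the reflection principle for standard BM, P(τ_b ≤ t) = 2 · P(B_t ≥ b). Since B_t ~ N(0, t), P(B_t ≥ 3.9) = 1 − Φ(3.9/√t) = 1 − Φ(3.9/√5.5) = 1 − Φ(1.6630) ≈ 0.04816. Doubling: P(τ_{3.9} ≤ 5.5) ≈ 2 · 0.04816 = 0.09632 ≈ 0.0963.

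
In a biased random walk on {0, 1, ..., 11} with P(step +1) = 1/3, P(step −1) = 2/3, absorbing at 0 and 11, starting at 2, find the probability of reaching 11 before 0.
P(hit 11 before 0) = (1 − (2)^2) / (1 − (2)^11) = 3/2047

Let u_k denote P(reach 11 before 0 | start at k). Boundary: u_0 = 0, u_11 = 1. Recurrence: u_k = 1/3·u_{k+1} + 2/3·u_{k-1} for 1 ≤ k ≤ 10. Try u_k = A + B·r^k with r = q/p = (2/3)/(1/3) = 2. Substitution satisfies the recurrence; boundary conditions give:
  u_k = (1 − r^k) / (1 − r^N) = (1 − (2)^2) / (1 − (2)^11) = 3/2047.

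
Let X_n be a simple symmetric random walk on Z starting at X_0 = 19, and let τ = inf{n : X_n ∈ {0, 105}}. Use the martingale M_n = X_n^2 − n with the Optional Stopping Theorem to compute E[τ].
E[τ] = 1634

M_n = X_n^2 − n is a martingale (since E[X_{n+1}^2 | F_n] = X_n^2 + 1). By OST (τ has finite mean in a bounded region), E[M_τ] = E[M_0] = X_0^2 − 0 = 19^2 = 361. Also E[M_τ] = E[X_τ^2] − E[τ]. The walk exits at 0 or 105, with P(hit 105 first) = 19/105, so E[X_τ^2] = 105^2 · 19/105 + 0 = 1995. Thus E[τ] = E[X_τ^2] − E[M_τ] = 1995 − 361 = 1634 = 19(105 − 19) = 1634.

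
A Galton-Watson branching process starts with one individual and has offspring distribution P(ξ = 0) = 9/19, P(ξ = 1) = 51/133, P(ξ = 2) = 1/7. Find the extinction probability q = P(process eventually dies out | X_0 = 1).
q = 1

Mean offspring μ = 0·9/19 + 1·51/133 + 2·1/7 = 89/133 ≤ 1. For μ ≤ 1 with offspring not concentrated at 1, the Galton-Watson process goes extinct almost surely, so q = 1.
(Algebraic check: The pgf is f(s) = 9/19 + 51/133·s + 1/7·s². The extinction probability q is the smallest fixed point of f in [0, 1]. Setting s = f(s):
  1/7·s² + (51/133 − 1)·s + 9/19 = 0
  1/7·s² − (9/19 + 1/7)·s + 9/19 = 0
which factors as (s − 1)·(1/7·s − 9/19) = 0, giving roots s = 1 and s = (9/19)/(1/7) = 63/19. Since 63/19 ≥ 1, the smallest root in [0, 1] is s = 1.)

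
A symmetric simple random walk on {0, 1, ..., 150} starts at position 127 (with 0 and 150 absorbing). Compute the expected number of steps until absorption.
E[τ | X_0 = 127] = 2921

Let v_k = E[τ | X_0 = k]. Boundary: v_0 = v_150 = 0. Recurrence: v_k = 1 + (v_{k-1} + v_{k+1})/2 for 1 ≤ k ≤ 149. The particular solution to v_k − (v_{k-1} + v_{k+1})/2 = 1 is v_k = −k^2. Adding homogeneous solution A + B k and matching boundaries gives v_k = k (150 − k). Substituting k = 127: v_127 = 127 · 23 = 2921.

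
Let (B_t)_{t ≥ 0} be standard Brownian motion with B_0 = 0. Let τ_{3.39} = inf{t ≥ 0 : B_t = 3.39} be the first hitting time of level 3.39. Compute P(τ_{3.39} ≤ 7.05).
P(τ_{3.39} ≤ 7.05) = 2(1 − Φ(3.39/√7.05)) = 2(1 − Φ(1.2767)) ≈ 0.2017

By the reflection principle for standard BM, P(τ_b ≤ t) = 2 · P(B_t ≥ b). Since B_t ~ N(0, t), P(B_t ≥ 3.39) = 1 − Φ(3.39/√t) = 1 − Φ(3.39/√7.05) = 1 − Φ(1.2767) ≈ 0.10085. Doubling: P(τ_{3.39} ≤ 7.05) ≈ 2 · 0.10085 = 0.20170 ≈ 0.2017.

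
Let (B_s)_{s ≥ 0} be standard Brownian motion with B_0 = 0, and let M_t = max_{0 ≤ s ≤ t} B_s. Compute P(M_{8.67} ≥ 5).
P(M_{8.67} ≥ 5) = 2·P(B_{8.67} ≥ 5) = 2(1 − Φ(5/√8.67)) ≈ 0.0895

By the reflection principle for Brownian motion, P(M_t ≥ a) = 2 · P(B_t ≥ a) for a ≥ 0. Since B_t ~ N(0, t), P(B_t ≥ 5) = 1 − Φ(5/√t) = 1 − Φ(5/√8.67) = 1 − Φ(1.6981). So
  P(M_{8.67} ≥ 5) = 2(1 − Φ(1.6981)) ≈ 0.0895.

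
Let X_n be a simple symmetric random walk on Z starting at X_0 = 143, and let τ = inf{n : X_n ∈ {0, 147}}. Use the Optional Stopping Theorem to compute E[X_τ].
E[X_τ] = 143

X_n is a martingale and τ is a bounded-mean stopping time (indeed τ is finite a.s. with bounded expectation since the walk is in a bounded region). By the OST, E[X_τ] = E[X_0] = 143. Equivalently: E[X_τ] = 147 · P(hit 147 first) + 0 · P(hit 0 first) = 147 · (143/147) = 143.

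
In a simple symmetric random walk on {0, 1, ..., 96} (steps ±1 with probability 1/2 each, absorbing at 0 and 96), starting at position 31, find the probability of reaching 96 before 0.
P(hit 96 before 0) = 31/96

Let u_k = P(hit 96 before 0 | start at k). Then u_0 = 0, u_96 = 1, and u_k = u_{k-1}/2 + u_{k+1}/2 for 1 ≤ k ≤ 95. This harmonic recurrence is solved by u_k = k/96, giving u_31 = 31/96.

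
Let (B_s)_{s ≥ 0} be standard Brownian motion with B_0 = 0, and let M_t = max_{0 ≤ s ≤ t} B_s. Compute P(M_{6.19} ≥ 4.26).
P(M_{6.19} ≥ 4.26) = 2·P(B_{6.19} ≥ 4.26) = 2(1 − Φ(4.26/√6.19)) ≈ 0.0869

By the reflection principle for Brownian motion, P(M_t ≥ a) = 2 · P(B_t ≥ a) for a ≥ 0. Since B_t ~ N(0, t), P(B_t ≥ 4.26) = 1 − Φ(4.26/√t) = 1 − Φ(4.26/√6.19) = 1 − Φ(1.7122). So
  P(M_{6.19} ≥ 4.26) = 2(1 − Φ(1.7122)) ≈ 0.0869.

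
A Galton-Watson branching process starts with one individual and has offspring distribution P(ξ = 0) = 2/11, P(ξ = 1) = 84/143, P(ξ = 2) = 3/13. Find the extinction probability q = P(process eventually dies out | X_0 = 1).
q = 26/33

The pgf is f(s) = 2/11 + 84/143·s + 3/13·s². The extinction probability q is the smallest fixed point of f in [0, 1]. Setting s = f(s):
  3/13·s² + (84/143 − 1)·s + 2/11 = 0
  3/13·s² − (2/11 + 3/13)·s + 2/11 = 0
which factors as (s − 1)·(3/13·s − 2/11) = 0, giving roots s = 1 and s = (2/11)/(3/13) = 26/33.
Mean offspring μ = 84/143 + 2·3/13 = 150/143 > 1 (supercritical), so q < 1. The extinction probability is the smaller root: q = (2/11)/(3/13) = 26/33.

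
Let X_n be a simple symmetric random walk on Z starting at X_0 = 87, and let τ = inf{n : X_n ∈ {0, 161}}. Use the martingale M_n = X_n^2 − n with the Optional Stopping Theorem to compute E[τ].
E[τ] = 6438

M_n = X_n^2 − n is a martingale (since E[X_{n+1}^2 | F_n] = X_n^2 + 1). By OST (τ has finite mean in a bounded region), E[M_τ] = E[M_0] = X_0^2 − 0 = 87^2 = 7569. Also E[M_τ] = E[X_τ^2] − E[τ]. The walk exits at 0 or 161, with P(hit 161 first) = 87/161, so E[X_τ^2] = 161^2 · 87/161 + 0 = 14007. Thus E[τ] = E[X_τ^2] − E[M_τ] = 14007 − 7569 = 6438 = 87(161 − 87) = 6438.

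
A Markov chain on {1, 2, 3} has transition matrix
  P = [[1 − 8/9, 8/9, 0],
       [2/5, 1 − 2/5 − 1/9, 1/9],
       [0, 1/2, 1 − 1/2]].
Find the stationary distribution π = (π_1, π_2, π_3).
π = (81/301, 180/301, 40/301)

This is a birth-death chain on three states, which satisfies detailed balance: π_1 · P_{12} = π_2 · P_{21} and π_2 · P_{23} = π_3 · P_{32}.
From π_1 · 8/9 = π_2 · 2/5: π_2/π_1 = (8/9)/(2/5) = 20/9.
From π_2 · 1/9 = π_3 · 1/2: π_3/π_2 = (1/9)/(1/2) = 2/9.
Take π_1 proportional to 1; then unnormalized π = (1, 20/9, 40/81). Normalize by dividing by the sum 301/81:
  π = (81/301, 180/301, 40/301).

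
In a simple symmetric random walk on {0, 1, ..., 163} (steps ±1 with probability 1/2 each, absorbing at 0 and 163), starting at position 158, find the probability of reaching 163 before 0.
P(hit 163 before 0) = 158/163

Let u_k = P(hit 163 before 0 | start at k). Then u_0 = 0, u_163 = 1, and u_k = u_{k-1}/2 + u_{k+1}/2 for 1 ≤ k ≤ 162. This harmonic recurrence is solved by u_k = k/163, giving u_158 = 158/163.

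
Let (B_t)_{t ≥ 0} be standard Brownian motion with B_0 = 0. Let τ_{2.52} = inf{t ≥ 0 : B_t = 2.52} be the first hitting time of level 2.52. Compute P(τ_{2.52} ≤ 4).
P(τ_{2.52} ≤ 4) = 2(1 − Φ(2.52/√4)) = 2(1 − Φ(1.2600)) ≈ 0.2077

By the reflection principle for standard BM, P(τ_b ≤ t) = 2 · P(B_t ≥ b). Since B_t ~ N(0, t), P(B_t ≥ 2.52) = 1 − Φ(2.52/√t) = 1 − Φ(2.52/√4) = 1 − Φ(1.2600) ≈ 0.10383. Doubling: P(τ_{2.52} ≤ 4) ≈ 2 · 0.10383 = 0.20766 ≈ 0.2077.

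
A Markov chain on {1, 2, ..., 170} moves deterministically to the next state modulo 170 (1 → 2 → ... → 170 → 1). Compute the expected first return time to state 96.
E[T_96 | X_0 = 96] = 170

The chain cycles deterministically, so starting at state 96 it returns in exactly 170 steps. Equivalently, the stationary distribution is uniform π_j = 1/170 for every state j, so by Kac's formula E[T_96] = 1/π_96 = 170.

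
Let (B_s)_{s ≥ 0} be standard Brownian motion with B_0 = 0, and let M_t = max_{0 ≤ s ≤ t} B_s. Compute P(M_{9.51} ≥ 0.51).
P(M_{9.51} ≥ 0.51) = 2·P(B_{9.51} ≥ 0.51) = 2(1 − Φ(0.51/√9.51)) ≈ 0.8686

By the reflection principle for Brownian motion, P(M_t ≥ a) = 2 · P(B_t ≥ a) for a ≥ 0. Since B_t ~ N(0, t), P(B_t ≥ 0.51) = 1 − Φ(0.51/√t) = 1 − Φ(0.51/√9.51) = 1 − Φ(0.1654). So
  P(M_{9.51} ≥ 0.51) = 2(1 − Φ(0.1654)) ≈ 0.8686.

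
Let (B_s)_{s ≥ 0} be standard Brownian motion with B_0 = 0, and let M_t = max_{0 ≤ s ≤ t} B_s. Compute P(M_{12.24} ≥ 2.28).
P(M_{12.24} ≥ 2.28) = 2·P(B_{12.24} ≥ 2.28) = 2(1 − Φ(2.28/√12.24)) ≈ 0.5146

By the reflection principle for Brownian motion, P(M_t ≥ a) = 2 · P(B_t ≥ a) for a ≥ 0. Since B_t ~ N(0, t), P(B_t ≥ 2.28) = 1 − Φ(2.28/√t) = 1 − Φ(2.28/√12.24) = 1 − Φ(0.6517). So
  P(M_{12.24} ≥ 2.28) = 2(1 − Φ(0.6517)) ≈ 0.5146.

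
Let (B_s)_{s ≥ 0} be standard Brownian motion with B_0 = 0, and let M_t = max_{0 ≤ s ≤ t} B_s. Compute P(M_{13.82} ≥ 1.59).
P(M_{13.82} ≥ 1.59) = 2·P(B_{13.82} ≥ 1.59) = 2(1 − Φ(1.59/√13.82)) ≈ 0.6689

By the reflection principle for Brownian motion, P(M_t ≥ a) = 2 · P(B_t ≥ a) for a ≥ 0. Since B_t ~ N(0, t), P(B_t ≥ 1.59) = 1 − Φ(1.59/√t) = 1 − Φ(1.59/√13.82) = 1 − Φ(0.4277). So
  P(M_{13.82} ≥ 1.59) = 2(1 − Φ(0.4277)) ≈ 0.6689.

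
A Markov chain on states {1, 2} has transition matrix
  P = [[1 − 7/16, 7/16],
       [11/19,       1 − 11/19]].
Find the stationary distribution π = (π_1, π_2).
π_1 = 176/309, π_2 = 133/309

Solve πP = π with π_1 + π_2 = 1. From πP = π: π_1 · (1 − 7/16) + π_2 · 11/19 = π_1 ⇒ π_2 · 11/19 = π_1 · 7/16 ⇒ π_2/π_1 = (7/16)/(11/19) = 133/176. Together with π_1 + π_2 = 1:
  π_1 = (11/19)/(7/16 + 11/19) = (11/19)/(309/304) = 176/309,
  π_2 = (7/16)/(7/16 + 11/19) = (7/16)/(309/304) = 133/309.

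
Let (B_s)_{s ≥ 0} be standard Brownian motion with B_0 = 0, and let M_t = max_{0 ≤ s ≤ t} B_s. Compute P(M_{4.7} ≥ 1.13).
P(M_{4.7} ≥ 1.13) = 2·P(B_{4.7} ≥ 1.13) = 2(1 − Φ(1.13/√4.7)) ≈ 0.6022

By the reflection principle for Brownian motion, P(M_t ≥ a) = 2 · P(B_t ≥ a) for a ≥ 0. Since B_t ~ N(0, t), P(B_t ≥ 1.13) = 1 − Φ(1.13/√t) = 1 − Φ(1.13/√4.7) = 1 − Φ(0.5212). So
  P(M_{4.7} ≥ 1.13) = 2(1 − Φ(0.5212)) ≈ 0.6022.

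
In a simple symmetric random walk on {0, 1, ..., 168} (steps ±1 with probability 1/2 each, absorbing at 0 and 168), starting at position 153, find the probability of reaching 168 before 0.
P(hit 168 before 0) = 153/168 = 51/56

Let u_k = P(hit 168 before 0 | start at k). Then u_0 = 0, u_168 = 1, and u_k = u_{k-1}/2 + u_{k+1}/2 for 1 ≤ k ≤ 167. This harmonic recurrence is solved by u_k = k/168, giving u_153 = 153/168 = 51/56.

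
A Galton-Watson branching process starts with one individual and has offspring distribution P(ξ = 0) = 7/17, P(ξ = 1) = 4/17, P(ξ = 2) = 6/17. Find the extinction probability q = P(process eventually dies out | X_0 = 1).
q = 1

Mean offspring μ = 0·7/17 + 1·4/17 + 2·6/17 = 16/17 ≤ 1. For μ ≤ 1 with offspring not concentrated at 1, the Galton-Watson process goes extinct almost surely, so q = 1.
(Algebraic check: The pgf is f(s) = 7/17 + 4/17·s + 6/17·s². The extinction probability q is the smallest fixed point of f in [0, 1]. Setting s = f(s):
  6/17·s² + (4/17 − 1)·s + 7/17 = 0
  6/17·s² − (7/17 + 6/17)·s + 7/17 = 0
which factors as (s − 1)·(6/17·s − 7/17) = 0, giving roots s = 1 and s = (7/17)/(6/17) = 7/6. Since 7/6 ≥ 1, the smallest root in [0, 1] is s = 1.)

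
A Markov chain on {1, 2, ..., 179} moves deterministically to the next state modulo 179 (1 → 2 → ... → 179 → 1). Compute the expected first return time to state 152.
E[T_152 | X_0 = 152] = 179

The chain cycles deterministically, so starting at state 152 it returns in exactly 179 steps. Equivalently, the stationary distribution is uniform π_j = 1/179 for every state j, so by Kac's formula E[T_152] = 1/π_152 = 179.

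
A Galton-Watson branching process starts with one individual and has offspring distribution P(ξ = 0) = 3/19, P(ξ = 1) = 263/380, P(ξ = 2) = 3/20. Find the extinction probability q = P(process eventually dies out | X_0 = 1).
q = 1

Mean offspring μ = 0·3/19 + 1·263/380 + 2·3/20 = 377/380 ≤ 1. For μ ≤ 1 with offspring not concentrated at 1, the Galton-Watson process goes extinct almost surely, so q = 1.
(Algebraic check: The pgf is f(s) = 3/19 + 263/380·s + 3/20·s². The extinction probability q is the smallest fixed point of f in [0, 1]. Setting s = f(s):
  3/20·s² + (263/380 − 1)·s + 3/19 = 0
  3/20·s² − (3/19 + 3/20)·s + 3/19 = 0
which factors as (s − 1)·(3/20·s − 3/19) = 0, giving roots s = 1 and s = (3/19)/(3/20) = 20/19. Since 20/19 ≥ 1, the smallest root in [0, 1] is s = 1.)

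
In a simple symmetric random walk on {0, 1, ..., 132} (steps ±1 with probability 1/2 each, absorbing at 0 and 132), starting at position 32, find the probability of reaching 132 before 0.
P(hit 132 before 0) = 32/132 = 8/33

Let u_k = P(hit 132 before 0 | start at k). Then u_0 = 0, u_132 = 1, and u_k = u_{k-1}/2 + u_{k+1}/2 for 1 ≤ k ≤ 131. This harmonic recurrence is solved by u_k = k/132, giving u_32 = 32/132 = 8/33.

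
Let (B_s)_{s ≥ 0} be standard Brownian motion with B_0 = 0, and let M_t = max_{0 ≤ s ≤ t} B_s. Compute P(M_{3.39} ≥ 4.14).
P(M_{3.39} ≥ 4.14) = 2·P(B_{3.39} ≥ 4.14) = 2(1 − Φ(4.14/√3.39)) ≈ 0.0245

By the reflection principle for Brownian motion, P(M_t ≥ a) = 2 · P(B_t ≥ a) for a ≥ 0. Since B_t ~ N(0, t), P(B_t ≥ 4.14) = 1 − Φ(4.14/√t) = 1 − Φ(4.14/√3.39) = 1 − Φ(2.2485). So
  P(M_{3.39} ≥ 4.14) = 2(1 − Φ(2.2485)) ≈ 0.0245.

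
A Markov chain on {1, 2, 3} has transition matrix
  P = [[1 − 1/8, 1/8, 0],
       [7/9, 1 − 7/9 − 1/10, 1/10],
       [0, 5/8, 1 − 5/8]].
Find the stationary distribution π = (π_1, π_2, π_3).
π = (1400/1661, 225/1661, 36/1661)

This is a birth-death chain on three states, which satisfies detailed balance: π_1 · P_{12} = π_2 · P_{21} and π_2 · P_{23} = π_3 · P_{32}.
From π_1 · 1/8 = π_2 · 7/9: π_2/π_1 = (1/8)/(7/9) = 9/56.
From π_2 · 1/10 = π_3 · 5/8: π_3/π_2 = (1/10)/(5/8) = 4/25.
Take π_1 proportional to 1; then unnormalized π = (1, 9/56, 9/350). Normalize by dividing by the sum 1661/1400:
  π = (1400/1661, 225/1661, 36/1661).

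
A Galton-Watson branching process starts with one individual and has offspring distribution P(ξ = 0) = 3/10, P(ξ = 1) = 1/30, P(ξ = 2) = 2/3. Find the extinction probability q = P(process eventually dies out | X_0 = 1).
q = 9/20

The pgf is f(s) = 3/10 + 1/30·s + 2/3·s². The extinction probability q is the smallest fixed point of f in [0, 1]. Setting s = f(s):
  2/3·s² + (1/30 − 1)·s + 3/10 = 0
  2/3·s² − (3/10 + 2/3)·s + 3/10 = 0
which factors as (s − 1)·(2/3·s − 3/10) = 0, giving roots s = 1 and s = (3/10)/(2/3) = 9/20.
Mean offspring μ = 1/30 + 2·2/3 = 41/30 > 1 (supercritical), so q < 1. The extinction probability is the smaller root: q = (3/10)/(2/3) = 9/20.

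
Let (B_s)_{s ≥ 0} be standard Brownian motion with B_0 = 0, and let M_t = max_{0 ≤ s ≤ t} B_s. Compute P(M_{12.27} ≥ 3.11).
P(M_{12.27} ≥ 3.11) = 2·P(B_{12.27} ≥ 3.11) = 2(1 − Φ(3.11/√12.27)) ≈ 0.3746

By the reflection principle for Brownian motion, P(M_t ≥ a) = 2 · P(B_t ≥ a) for a ≥ 0. Since B_t ~ N(0, t), P(B_t ≥ 3.11) = 1 − Φ(3.11/√t) = 1 − Φ(3.11/√12.27) = 1 − Φ(0.8878). So
  P(M_{12.27} ≥ 3.11) = 2(1 − Φ(0.8878)) ≈ 0.3746.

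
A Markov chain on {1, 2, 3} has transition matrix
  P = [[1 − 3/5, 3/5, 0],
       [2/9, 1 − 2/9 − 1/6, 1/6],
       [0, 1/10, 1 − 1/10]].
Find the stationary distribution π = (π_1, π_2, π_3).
π = (5/41, 27/82, 45/82)

This is a birth-death chain on three states, which satisfies detailed balance: π_1 · P_{12} = π_2 · P_{21} and π_2 · P_{23} = π_3 · P_{32}.
From π_1 · 3/5 = π_2 · 2/9: π_2/π_1 = (3/5)/(2/9) = 27/10.
From π_2 · 1/6 = π_3 · 1/10: π_3/π_2 = (1/6)/(1/10) = 5/3.
Take π_1 proportional to 1; then unnormalized π = (1, 27/10, 9/2). Normalize by dividing by the sum 41/5:
  π = (5/41, 27/82, 45/82).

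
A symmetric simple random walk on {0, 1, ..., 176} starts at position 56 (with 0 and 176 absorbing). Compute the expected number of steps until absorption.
E[τ | X_0 = 56] = 6720

Let v_k = E[τ | X_0 = k]. Boundary: v_0 = v_176 = 0. Recurrence: v_k = 1 + (v_{k-1} + v_{k+1})/2 for 1 ≤ k ≤ 175. The particular solution to v_k − (v_{k-1} + v_{k+1})/2 = 1 is v_k = −k^2. Adding homogeneous solution A + B k and matching boundaries gives v_k = k (176 − k). Substituting k = 56: v_56 = 56 · 120 = 6720.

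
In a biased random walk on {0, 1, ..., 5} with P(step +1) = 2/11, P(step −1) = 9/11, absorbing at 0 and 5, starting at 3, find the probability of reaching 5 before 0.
P(hit 5 before 0) = (1 − (9/2)^3) / (1 − (9/2)^5) = 412/8431

Let u_k denote P(reach 5 before 0 | start at k). Boundary: u_0 = 0, u_5 = 1. Recurrence: u_k = 2/11·u_{k+1} + 9/11·u_{k-1} for 1 ≤ k ≤ 4. Try u_k = A + B·r^k with r = q/p = (9/11)/(2/11) = 9/2. Substitution satisfies the recurrence; boundary conditions give:
  u_k = (1 − r^k) / (1 − r^N) = (1 − (9/2)^3) / (1 − (9/2)^5) = 412/8431.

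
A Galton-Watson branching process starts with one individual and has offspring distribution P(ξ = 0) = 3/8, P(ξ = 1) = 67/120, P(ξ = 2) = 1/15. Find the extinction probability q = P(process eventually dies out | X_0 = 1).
q = 1

Mean offspring μ = 0·3/8 + 1·67/120 + 2·1/15 = 83/120 ≤ 1. For μ ≤ 1 with offspring not concentrated at 1, the Galton-Watson process goes extinct almost surely, so q = 1.
(Algebraic check: The pgf is f(s) = 3/8 + 67/120·s + 1/15·s². The extinction probability q is the smallest fixed point of f in [0, 1]. Setting s = f(s):
  1/15·s² + (67/120 − 1)·s + 3/8 = 0
  1/15·s² − (3/8 + 1/15)·s + 3/8 = 0
which factors as (s − 1)·(1/15·s − 3/8) = 0, giving roots s = 1 and s = (3/8)/(1/15) = 45/8. Since 45/8 ≥ 1, the smallest root in [0, 1] is s = 1.)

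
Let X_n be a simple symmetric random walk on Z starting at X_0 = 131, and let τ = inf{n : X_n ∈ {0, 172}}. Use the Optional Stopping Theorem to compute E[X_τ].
E[X_τ] = 131

X_n is a martingale and τ is a bounded-mean stopping time (indeed τ is finite a.s. with bounded expectation since the walk is in a bounded region). By the OST, E[X_τ] = E[X_0] = 131. Equivalently: E[X_τ] = 172 · P(hit 172 first) + 0 · P(hit 0 first) = 172 · (131/172) = 131.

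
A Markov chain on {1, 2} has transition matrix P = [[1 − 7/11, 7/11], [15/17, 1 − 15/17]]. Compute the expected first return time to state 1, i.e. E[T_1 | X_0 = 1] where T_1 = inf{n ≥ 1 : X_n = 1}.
E[T_1 | X_0 = 1] = 1/π_1 = 284/165

For an irreducible recurrent Markov chain with stationary distribution π, E[T_i | X_0 = i] = 1/π_i (Kac's formula). Here π_1 = (15/17)/(7/11 + 15/17) = (15/17)/(284/187) = 165/284, so E[T_1 | X_0 = 1] = 1/π_1 = (7/11 + 15/17)/(15/17) = (284/187)/(15/17) = 284/165.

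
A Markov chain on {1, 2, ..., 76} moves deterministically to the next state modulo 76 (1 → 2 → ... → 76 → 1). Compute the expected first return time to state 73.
E[T_73 | X_0 = 73] = 76

The chain cycles deterministically, so starting at state 73 it returns in exactly 76 steps. Equivalently, the stationary distribution is uniform π_j = 1/76 for every state j, so by Kac's formula E[T_73] = 1/π_73 = 76.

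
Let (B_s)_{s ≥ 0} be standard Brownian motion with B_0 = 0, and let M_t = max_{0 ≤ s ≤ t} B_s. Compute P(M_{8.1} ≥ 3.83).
P(M_{8.1} ≥ 3.83) = 2·P(B_{8.1} ≥ 3.83) = 2(1 − Φ(3.83/√8.1)) ≈ 0.1784

By the reflection principle for Brownian motion, P(M_t ≥ a) = 2 · P(B_t ≥ a) for a ≥ 0. Since B_t ~ N(0, t), P(B_t ≥ 3.83) = 1 − Φ(3.83/√t) = 1 − Φ(3.83/√8.1) = 1 − Φ(1.3457). So
  P(M_{8.1} ≥ 3.83) = 2(1 − Φ(1.3457)) ≈ 0.1784.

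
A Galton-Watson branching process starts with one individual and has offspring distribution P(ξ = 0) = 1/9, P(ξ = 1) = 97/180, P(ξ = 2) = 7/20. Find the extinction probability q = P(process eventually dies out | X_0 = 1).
q = 20/63

The pgf is f(s) = 1/9 + 97/180·s + 7/20·s². The extinction probability q is the smallest fixed point of f in [0, 1]. Setting s = f(s):
  7/20·s² + (97/180 − 1)·s + 1/9 = 0
  7/20·s² − (1/9 + 7/20)·s + 1/9 = 0
which factors as (s − 1)·(7/20·s − 1/9) = 0, giving roots s = 1 and s = (1/9)/(7/20) = 20/63.
Mean offspring μ = 97/180 + 2·7/20 = 223/180 > 1 (supercritical), so q < 1. The extinction probability is the smaller root: q = (1/9)/(7/20) = 20/63.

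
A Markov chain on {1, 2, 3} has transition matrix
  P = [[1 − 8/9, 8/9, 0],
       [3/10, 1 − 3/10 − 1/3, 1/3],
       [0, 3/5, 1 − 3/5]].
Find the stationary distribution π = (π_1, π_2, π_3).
π = (243/1363, 720/1363, 400/1363)

This is a birth-death chain on three states, which satisfies detailed balance: π_1 · P_{12} = π_2 · P_{21} and π_2 · P_{23} = π_3 · P_{32}.
From π_1 · 8/9 = π_2 · 3/10: π_2/π_1 = (8/9)/(3/10) = 80/27.
From π_2 · 1/3 = π_3 · 3/5: π_3/π_2 = (1/3)/(3/5) = 5/9.
Take π_1 proportional to 1; then unnormalized π = (1, 80/27, 400/243). Normalize by dividing by the sum 1363/243:
  π = (243/1363, 720/1363, 400/1363).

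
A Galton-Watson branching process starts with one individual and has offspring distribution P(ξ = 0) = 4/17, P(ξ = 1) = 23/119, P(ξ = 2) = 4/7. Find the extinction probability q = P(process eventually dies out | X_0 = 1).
q = 7/17

The pgf is f(s) = 4/17 + 23/119·s + 4/7·s². The extinction probability q is the smallest fixed point of f in [0, 1]. Setting s = f(s):
  4/7·s² + (23/119 − 1)·s + 4/17 = 0
  4/7·s² − (4/17 + 4/7)·s + 4/17 = 0
which factors as (s − 1)·(4/7·s − 4/17) = 0, giving roots s = 1 and s = (4/17)/(4/7) = 7/17.
Mean offspring μ = 23/119 + 2·4/7 = 159/119 > 1 (supercritical), so q < 1. The extinction probability is the smaller root: q = (4/17)/(4/7) = 7/17.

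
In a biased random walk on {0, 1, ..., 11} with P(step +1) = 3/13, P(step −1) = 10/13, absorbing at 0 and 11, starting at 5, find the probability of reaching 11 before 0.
P(hit 11 before 0) = (1 − (10/3)^5) / (1 − (10/3)^11) = 10388979/14285688979

Let u_k denote P(reach 11 before 0 | start at k). Boundary: u_0 = 0, u_11 = 1. Recurrence: u_k = 3/13·u_{k+1} + 10/13·u_{k-1} for 1 ≤ k ≤ 10. Try u_k = A + B·r^k with r = q/p = (10/13)/(3/13) = 10/3. Substitution satisfies the recurrence; boundary conditions give:
  u_k = (1 − r^k) / (1 − r^N) = (1 − (10/3)^5) / (1 − (10/3)^11) = 10388979/14285688979.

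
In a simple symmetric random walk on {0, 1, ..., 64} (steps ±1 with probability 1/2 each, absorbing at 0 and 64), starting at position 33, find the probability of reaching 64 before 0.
P(hit 64 before 0) = 33/64

Let u_k = P(hit 64 before 0 | start at k). Then u_0 = 0, u_64 = 1, and u_k = u_{k-1}/2 + u_{k+1}/2 for 1 ≤ k ≤ 63. This harmonic recurrence is solved by u_k = k/64, giving u_33 = 33/64.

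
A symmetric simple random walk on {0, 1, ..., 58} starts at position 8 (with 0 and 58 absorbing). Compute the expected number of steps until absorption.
E[τ | X_0 = 8] = 400

Let v_k = E[τ | X_0 = k]. Boundary: v_0 = v_58 = 0. Recurrence: v_k = 1 + (v_{k-1} + v_{k+1})/2 for 1 ≤ k ≤ 57. The particular solution to v_k − (v_{k-1} + v_{k+1})/2 = 1 is v_k = −k^2. Adding homogeneous solution A + B k and matching boundaries gives v_k = k (58 − k). Substituting k = 8: v_8 = 8 · 50 = 400.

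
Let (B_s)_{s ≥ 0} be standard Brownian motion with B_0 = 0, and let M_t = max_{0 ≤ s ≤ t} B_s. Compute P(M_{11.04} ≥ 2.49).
P(M_{11.04} ≥ 2.49) = 2·P(B_{11.04} ≥ 2.49) = 2(1 − Φ(2.49/√11.04)) ≈ 0.4536

By the reflection principle for Brownian motion, P(M_t ≥ a) = 2 · P(B_t ≥ a) for a ≥ 0. Since B_t ~ N(0, t), P(B_t ≥ 2.49) = 1 − Φ(2.49/√t) = 1 − Φ(2.49/√11.04) = 1 − Φ(0.7494). So
  P(M_{11.04} ≥ 2.49) = 2(1 − Φ(0.7494)) ≈ 0.4536.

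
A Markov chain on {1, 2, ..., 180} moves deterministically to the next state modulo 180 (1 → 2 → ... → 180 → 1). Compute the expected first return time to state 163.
E[T_163 | X_0 = 163] = 180

The chain cycles deterministically, so starting at state 163 it returns in exactly 180 steps. Equivalently, the stationary distribution is uniform π_j = 1/180 for every state j, so by Kac's formula E[T_163] = 1/π_163 = 180.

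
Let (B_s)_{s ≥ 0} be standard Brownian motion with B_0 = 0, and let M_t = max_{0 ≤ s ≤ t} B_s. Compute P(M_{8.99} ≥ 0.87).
P(M_{8.99} ≥ 0.87) = 2·P(B_{8.99} ≥ 0.87) = 2(1 − Φ(0.87/√8.99)) ≈ 0.7717

By the reflection principle for Brownian motion, P(M_t ≥ a) = 2 · P(B_t ≥ a) for a ≥ 0. Since B_t ~ N(0, t), P(B_t ≥ 0.87) = 1 − Φ(0.87/√t) = 1 − Φ(0.87/√8.99) = 1 − Φ(0.2902). So
  P(M_{8.99} ≥ 0.87) = 2(1 − Φ(0.2902)) ≈ 0.7717.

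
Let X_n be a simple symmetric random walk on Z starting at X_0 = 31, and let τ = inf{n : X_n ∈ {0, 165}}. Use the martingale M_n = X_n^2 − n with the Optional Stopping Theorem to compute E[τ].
E[τ] = 4154

M_n = X_n^2 − n is a martingale (since E[X_{n+1}^2 | F_n] = X_n^2 + 1). By OST (τ has finite mean in a bounded region), E[M_τ] = E[M_0] = X_0^2 − 0 = 31^2 = 961. Also E[M_τ] = E[X_τ^2] − E[τ]. The walk exits at 0 or 165, with P(hit 165 first) = 31/165, so E[X_τ^2] = 165^2 · 31/165 + 0 = 5115. Thus E[τ] = E[X_τ^2] − E[M_τ] = 5115 − 961 = 4154 = 31(165 − 31) = 4154.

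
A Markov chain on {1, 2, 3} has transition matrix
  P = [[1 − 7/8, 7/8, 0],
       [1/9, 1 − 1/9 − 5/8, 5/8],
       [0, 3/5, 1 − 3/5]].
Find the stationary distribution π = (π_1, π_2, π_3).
π = (64/1093, 504/1093, 525/1093)

This is a birth-death chain on three states, which satisfies detailed balance: π_1 · P_{12} = π_2 · P_{21} and π_2 · P_{23} = π_3 · P_{32}.
From π_1 · 7/8 = π_2 · 1/9: π_2/π_1 = (7/8)/(1/9) = 63/8.
From π_2 · 5/8 = π_3 · 3/5: π_3/π_2 = (5/8)/(3/5) = 25/24.
Take π_1 proportional to 1; then unnormalized π = (1, 63/8, 525/64). Normalize by dividing by the sum 1093/64:
  π = (64/1093, 504/1093, 525/1093).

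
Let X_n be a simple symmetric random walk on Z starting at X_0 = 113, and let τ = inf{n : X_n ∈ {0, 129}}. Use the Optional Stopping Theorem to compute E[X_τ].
E[X_τ] = 113

X_n is a martingale and τ is a bounded-mean stopping time (indeed τ is finite a.s. with bounded expectation since the walk is in a bounded region). By the OST, E[X_τ] = E[X_0] = 113. Equivalently: E[X_τ] = 129 · P(hit 129 first) + 0 · P(hit 0 first) = 129 · (113/129) = 113.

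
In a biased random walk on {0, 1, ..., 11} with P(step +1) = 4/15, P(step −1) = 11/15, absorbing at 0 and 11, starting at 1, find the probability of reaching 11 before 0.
P(hit 11 before 0) = (1 − (11/4)^1) / (1 − (11/4)^11) = 1048576/40758210901

Let u_k denote P(reach 11 before 0 | start at k). Boundary: u_0 = 0, u_11 = 1. Recurrence: u_k = 4/15·u_{k+1} + 11/15·u_{k-1} for 1 ≤ k ≤ 10. Try u_k = A + B·r^k with r = q/p = (11/15)/(4/15) = 11/4. Substitution satisfies the recurrence; boundary conditions give:
  u_k = (1 − r^k) / (1 − r^N) = (1 − (11/4)^1) / (1 − (11/4)^11) = 1048576/40758210901.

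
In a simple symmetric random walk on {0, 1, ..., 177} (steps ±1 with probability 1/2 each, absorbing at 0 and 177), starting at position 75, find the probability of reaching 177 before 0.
P(hit 177 before 0) = 75/177 = 25/59

Let u_k = P(hit 177 before 0 | start at k). Then u_0 = 0, u_177 = 1, and u_k = u_{k-1}/2 + u_{k+1}/2 for 1 ≤ k ≤ 176. This harmonic recurrence is solved by u_k = k/177, giving u_75 = 75/177 = 25/59.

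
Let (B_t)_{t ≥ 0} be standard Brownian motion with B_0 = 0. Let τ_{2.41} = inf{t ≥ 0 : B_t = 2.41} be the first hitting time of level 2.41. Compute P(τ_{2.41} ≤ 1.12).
P(τ_{2.41} ≤ 1.12) = 2(1 − Φ(2.41/√1.12)) = 2(1 − Φ(2.2772)) ≈ 0.0228

By the reflection principle for standard BM, P(τ_b ≤ t) = 2 · P(B_t ≥ b). Since B_t ~ N(0, t), P(B_t ≥ 2.41) = 1 − Φ(2.41/√t) = 1 − Φ(2.41/√1.12) = 1 − Φ(2.2772) ≈ 0.01139. Doubling: P(τ_{2.41} ≤ 1.12) ≈ 2 · 0.01139 = 0.02278 ≈ 0.0228.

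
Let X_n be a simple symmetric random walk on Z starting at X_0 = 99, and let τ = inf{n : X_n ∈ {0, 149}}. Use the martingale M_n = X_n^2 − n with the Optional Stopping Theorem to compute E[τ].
E[τ] = 4950

M_n = X_n^2 − n is a martingale (since E[X_{n+1}^2 | F_n] = X_n^2 + 1). By OST (τ has finite mean in a bounded region), E[M_τ] = E[M_0] = X_0^2 − 0 = 99^2 = 9801. Also E[M_τ] = E[X_τ^2] − E[τ]. The walk exits at 0 or 149, with P(hit 149 first) = 99/149, so E[X_τ^2] = 149^2 · 99/149 + 0 = 14751. Thus E[τ] = E[X_τ^2] − E[M_τ] = 14751 − 9801 = 4950 = 99(149 − 99) = 4950.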